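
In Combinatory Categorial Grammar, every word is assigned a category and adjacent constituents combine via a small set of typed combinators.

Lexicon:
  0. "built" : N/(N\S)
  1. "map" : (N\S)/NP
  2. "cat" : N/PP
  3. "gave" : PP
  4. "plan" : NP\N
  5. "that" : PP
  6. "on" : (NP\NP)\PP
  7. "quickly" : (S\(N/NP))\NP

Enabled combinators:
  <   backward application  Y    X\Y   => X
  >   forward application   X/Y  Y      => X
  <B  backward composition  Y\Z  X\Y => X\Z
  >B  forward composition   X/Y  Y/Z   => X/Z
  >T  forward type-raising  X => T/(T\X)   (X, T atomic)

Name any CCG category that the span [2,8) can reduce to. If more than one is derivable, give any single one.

[0,8] S   <
  [0,2] N/NP   >B
    [0,1] "built" : N/(N\S)
    [1,2] "map" : (N\S)/NP
  [2,8] S\(N/NP)   <
    [2,7] NP   <
      [2,4] N   >
        [2,3] "cat" : N/PP
        [3,4] "gave" : PP
      [4,7] NP\N   <B
        [4,5] "plan" : NP\N
        [5,7] NP\NP   <
          [5,6] "that" : PP
          [6,7] "on" : (NP\NP)\PP
    [7,8] "quickly" : (S\(N/NP))\NP

S\(N/NP)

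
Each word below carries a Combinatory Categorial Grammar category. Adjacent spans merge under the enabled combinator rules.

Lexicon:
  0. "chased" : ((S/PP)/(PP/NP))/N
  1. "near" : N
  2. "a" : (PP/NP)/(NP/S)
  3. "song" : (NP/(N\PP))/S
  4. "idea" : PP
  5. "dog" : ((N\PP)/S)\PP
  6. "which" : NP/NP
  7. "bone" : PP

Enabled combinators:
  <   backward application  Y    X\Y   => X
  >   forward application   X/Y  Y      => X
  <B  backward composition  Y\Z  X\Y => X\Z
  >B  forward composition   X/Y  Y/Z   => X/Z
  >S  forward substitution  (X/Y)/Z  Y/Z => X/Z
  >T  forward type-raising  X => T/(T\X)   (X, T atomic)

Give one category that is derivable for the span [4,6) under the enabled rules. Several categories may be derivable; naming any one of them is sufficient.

[0,8] S   >
  [0,7] S/PP   >
    [0,2] (S/PP)/(PP/NP)   >
      [0,1] "chased" : ((S/PP)/(PP/NP))/N
      [1,2] "near" : N
    [2,7] PP/NP   >B
      [2,6] PP/NP   >
        [2,3] "a" : (PP/NP)/(NP/S)
        [3,6] NP/S   >S
          [3,4] "song" : (NP/(N\PP))/S
          [4,6] (N\PP)/S   <
            [4,5] "idea" : PP
            [5,6] "dog" : ((N\PP)/S)\PP
      [6,7] "which" : NP/NP
  [7,8] "bone" : PP

(N\PP)/S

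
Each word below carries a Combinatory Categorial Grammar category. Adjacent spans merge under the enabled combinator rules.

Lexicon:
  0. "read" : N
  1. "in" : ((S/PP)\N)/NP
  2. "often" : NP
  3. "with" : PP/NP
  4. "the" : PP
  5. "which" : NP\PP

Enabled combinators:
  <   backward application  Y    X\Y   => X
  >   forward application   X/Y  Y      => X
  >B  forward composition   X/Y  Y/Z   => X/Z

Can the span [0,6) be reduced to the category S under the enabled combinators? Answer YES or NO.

[0,6] S   >
  [0,3] S/PP   <
    [0,1] "read" : N
    [1,3] (S/PP)\N   >
      [1,2] "in" : ((S/PP)\N)/NP
      [2,3] "often" : NP
  [3,6] PP   >
    [3,4] "with" : PP/NP
    [4,6] NP   <
      [4,5] "the" : PP
      [5,6] "which" : NP\PP

YES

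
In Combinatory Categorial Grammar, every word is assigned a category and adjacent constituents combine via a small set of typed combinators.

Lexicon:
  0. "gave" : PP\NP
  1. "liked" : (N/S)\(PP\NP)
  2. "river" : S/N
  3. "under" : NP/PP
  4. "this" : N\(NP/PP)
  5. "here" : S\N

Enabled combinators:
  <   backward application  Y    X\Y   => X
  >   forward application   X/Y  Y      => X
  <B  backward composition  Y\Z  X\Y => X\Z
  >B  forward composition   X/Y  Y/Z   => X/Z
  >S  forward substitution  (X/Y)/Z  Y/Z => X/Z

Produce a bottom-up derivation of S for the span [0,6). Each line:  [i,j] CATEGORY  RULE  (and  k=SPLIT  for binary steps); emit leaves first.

[0,1] PP\NP  lex  "gave"
[1,2] (N/S)\(PP\NP)  lex  "liked"
[0,2] N/S  <  k=1
[2,3] S/N  lex  "river"
[3,4] NP/PP  lex  "under"
[4,5] N\(NP/PP)  lex  "this"
[3,5] N  <  k=4
[2,5] S  >  k=3
[0,5] N  >  k=2
[5,6] S\N  lex  "here"
[0,6] S  <  k=5

[0,6] S   <
  [0,5] N   >
    [0,2] N/S   <
      [0,1] "gave" : PP\NP
      [1,2] "liked" : (N/S)\(PP\NP)
    [2,5] S   >
      [2,3] "river" : S/N
      [3,5] N   <
        [3,4] "under" : NP/PP
        [4,5] "this" : N\(NP/PP)
  [5,6] "here" : S\N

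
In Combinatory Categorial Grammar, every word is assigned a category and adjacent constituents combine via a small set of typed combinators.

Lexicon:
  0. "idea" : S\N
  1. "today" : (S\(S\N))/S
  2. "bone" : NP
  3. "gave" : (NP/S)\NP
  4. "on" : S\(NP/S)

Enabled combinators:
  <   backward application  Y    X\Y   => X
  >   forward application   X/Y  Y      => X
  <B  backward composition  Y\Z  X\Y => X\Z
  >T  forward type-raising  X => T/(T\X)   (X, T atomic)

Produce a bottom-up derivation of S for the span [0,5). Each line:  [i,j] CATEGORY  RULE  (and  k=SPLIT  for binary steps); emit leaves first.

[0,1] S\N  lex  "idea"
[1,2] (S\(S\N))/S  lex  "today"
[2,3] NP  lex  "bone"
[3,4] (NP/S)\NP  lex  "gave"
[4,5] S\(NP/S)  lex  "on"
[3,5] S\NP  <B  k=4
[2,5] S  <  k=3
[1,5] S\(S\N)  >  k=2
[0,5] S  <  k=1

[0,5] S   <
  [0,1] "idea" : S\N
  [1,5] S\(S\N)   >
    [1,2] "today" : (S\(S\N))/S
    [2,5] S   <
      [2,3] "bone" : NP
      [3,5] S\NP   <B
        [3,4] "gave" : (NP/S)\NP
        [4,5] "on" : S\(NP/S)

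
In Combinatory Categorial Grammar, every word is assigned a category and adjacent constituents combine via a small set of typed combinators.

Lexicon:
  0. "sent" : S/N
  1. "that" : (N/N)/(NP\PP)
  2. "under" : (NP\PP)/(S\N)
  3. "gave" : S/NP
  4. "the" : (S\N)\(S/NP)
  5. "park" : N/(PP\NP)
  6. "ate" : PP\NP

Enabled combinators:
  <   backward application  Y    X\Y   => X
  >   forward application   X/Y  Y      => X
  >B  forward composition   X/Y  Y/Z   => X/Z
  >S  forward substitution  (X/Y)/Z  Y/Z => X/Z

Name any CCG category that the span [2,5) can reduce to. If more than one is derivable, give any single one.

NP\PP

[0,7] S   >
  [0,5] S/N   >B
    [0,1] "sent" : S/N
    [1,5] N/N   >
      [1,2] "that" : (N/N)/(NP\PP)
      [2,5] NP\PP   >
        [2,3] "under" : (NP\PP)/(S\N)
        [3,5] S\N   <
          [3,4] "gave" : S/NP
          [4,5] "the" : (S\N)\(S/NP)
  [5,7] N   >
    [5,6] "park" : N/(PP\NP)
    [6,7] "ate" : PP\NP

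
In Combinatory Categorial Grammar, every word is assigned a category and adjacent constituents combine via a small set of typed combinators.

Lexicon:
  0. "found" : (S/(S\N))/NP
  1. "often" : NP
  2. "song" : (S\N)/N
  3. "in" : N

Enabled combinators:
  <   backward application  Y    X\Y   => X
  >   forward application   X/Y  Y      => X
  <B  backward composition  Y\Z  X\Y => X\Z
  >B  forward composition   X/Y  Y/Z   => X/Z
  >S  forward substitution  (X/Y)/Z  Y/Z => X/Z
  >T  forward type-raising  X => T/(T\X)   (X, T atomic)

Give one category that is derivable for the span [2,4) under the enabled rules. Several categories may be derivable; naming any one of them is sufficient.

S\N

[0,4] S   >
  [0,2] S/(S\N)   >
    [0,1] "found" : (S/(S\N))/NP
    [1,2] "often" : NP
  [2,4] S\N   >
    [2,3] "song" : (S\N)/N
    [3,4] "in" : N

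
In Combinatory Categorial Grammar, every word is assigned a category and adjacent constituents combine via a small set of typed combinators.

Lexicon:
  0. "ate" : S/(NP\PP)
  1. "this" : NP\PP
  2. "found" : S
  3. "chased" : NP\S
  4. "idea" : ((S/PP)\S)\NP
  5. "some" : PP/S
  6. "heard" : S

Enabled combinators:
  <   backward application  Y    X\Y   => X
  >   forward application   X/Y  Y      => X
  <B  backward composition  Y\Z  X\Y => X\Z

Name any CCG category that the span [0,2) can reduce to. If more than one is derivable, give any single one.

[0,7] S   >
  [0,5] S/PP   <
    [0,2] S   >
      [0,1] "ate" : S/(NP\PP)
      [1,2] "this" : NP\PP
    [2,5] (S/PP)\S   <
      [2,4] NP   <
        [2,3] "found" : S
        [3,4] "chased" : NP\S
      [4,5] "idea" : ((S/PP)\S)\NP
  [5,7] PP   >
    [5,6] "some" : PP/S
    [6,7] "heard" : S

S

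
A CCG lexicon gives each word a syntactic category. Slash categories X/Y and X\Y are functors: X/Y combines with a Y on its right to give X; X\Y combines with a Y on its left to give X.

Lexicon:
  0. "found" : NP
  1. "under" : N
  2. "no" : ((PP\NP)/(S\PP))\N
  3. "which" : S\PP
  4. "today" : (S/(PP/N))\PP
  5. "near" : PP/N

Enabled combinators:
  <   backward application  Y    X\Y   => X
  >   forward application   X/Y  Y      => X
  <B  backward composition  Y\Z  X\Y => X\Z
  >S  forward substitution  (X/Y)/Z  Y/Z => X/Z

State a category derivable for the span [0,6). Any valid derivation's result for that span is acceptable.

[0,6] S   >
  [0,5] S/(PP/N)   <
    [0,4] PP   <
      [0,1] "found" : NP
      [1,4] PP\NP   >
        [1,3] (PP\NP)/(S\PP)   <
          [1,2] "under" : N
          [2,3] "no" : ((PP\NP)/(S\PP))\N
        [3,4] "which" : S\PP
    [4,5] "today" : (S/(PP/N))\PP
  [5,6] "near" : PP/N

S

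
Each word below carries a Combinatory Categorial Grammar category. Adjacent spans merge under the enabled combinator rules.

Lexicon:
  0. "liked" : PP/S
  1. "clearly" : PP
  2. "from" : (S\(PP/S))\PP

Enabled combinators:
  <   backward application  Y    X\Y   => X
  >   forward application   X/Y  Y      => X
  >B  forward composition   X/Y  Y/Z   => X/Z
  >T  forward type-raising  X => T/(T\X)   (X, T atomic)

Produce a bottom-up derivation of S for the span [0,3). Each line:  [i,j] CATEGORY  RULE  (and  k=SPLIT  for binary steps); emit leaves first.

[0,3] S   <
  [0,1] "liked" : PP/S
  [1,3] S\(PP/S)   <
    [1,2] "clearly" : PP
    [2,3] "from" : (S\(PP/S))\PP

[0,1] PP/S  lex  "liked"
[1,2] PP  lex  "clearly"
[2,3] (S\(PP/S))\PP  lex  "from"
[1,3] S\(PP/S)  <  k=2
[0,3] S  <  k=1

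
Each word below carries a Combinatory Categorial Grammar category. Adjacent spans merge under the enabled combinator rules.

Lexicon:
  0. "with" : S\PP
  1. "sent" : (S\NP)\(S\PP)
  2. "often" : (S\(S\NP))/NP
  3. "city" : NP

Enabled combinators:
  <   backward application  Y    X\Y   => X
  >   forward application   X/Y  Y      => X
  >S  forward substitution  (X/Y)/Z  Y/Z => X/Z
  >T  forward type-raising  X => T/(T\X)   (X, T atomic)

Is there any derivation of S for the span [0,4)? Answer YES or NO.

YES

[0,4] S   <
  [0,2] S\NP   <
    [0,1] "with" : S\PP
    [1,2] "sent" : (S\NP)\(S\PP)
  [2,4] S\(S\NP)   >
    [2,3] "often" : (S\(S\NP))/NP
    [3,4] "city" : NP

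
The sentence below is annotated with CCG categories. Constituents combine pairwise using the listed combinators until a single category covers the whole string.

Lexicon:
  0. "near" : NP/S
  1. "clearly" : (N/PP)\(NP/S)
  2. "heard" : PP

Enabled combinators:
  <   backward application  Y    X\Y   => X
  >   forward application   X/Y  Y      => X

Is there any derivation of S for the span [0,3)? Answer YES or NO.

NP/S (N/PP)\(NP/S) PP
CKY chart[0,3] = {N}; S ∉ chart

NO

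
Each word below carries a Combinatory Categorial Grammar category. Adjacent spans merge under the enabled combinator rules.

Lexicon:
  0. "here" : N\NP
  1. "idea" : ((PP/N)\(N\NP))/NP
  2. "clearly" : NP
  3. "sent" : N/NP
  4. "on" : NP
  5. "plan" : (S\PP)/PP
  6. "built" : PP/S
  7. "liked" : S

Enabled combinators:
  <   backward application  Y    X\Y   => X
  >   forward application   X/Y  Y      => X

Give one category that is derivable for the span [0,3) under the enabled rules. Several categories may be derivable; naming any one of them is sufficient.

PP/N

[0,8] S   <
  [0,5] PP   >
    [0,3] PP/N   <
      [0,1] "here" : N\NP
      [1,3] (PP/N)\(N\NP)   >
        [1,2] "idea" : ((PP/N)\(N\NP))/NP
        [2,3] "clearly" : NP
    [3,5] N   >
      [3,4] "sent" : N/NP
      [4,5] "on" : NP
  [5,8] S\PP   >
    [5,6] "plan" : (S\PP)/PP
    [6,8] PP   >
      [6,7] "built" : PP/S
      [7,8] "liked" : S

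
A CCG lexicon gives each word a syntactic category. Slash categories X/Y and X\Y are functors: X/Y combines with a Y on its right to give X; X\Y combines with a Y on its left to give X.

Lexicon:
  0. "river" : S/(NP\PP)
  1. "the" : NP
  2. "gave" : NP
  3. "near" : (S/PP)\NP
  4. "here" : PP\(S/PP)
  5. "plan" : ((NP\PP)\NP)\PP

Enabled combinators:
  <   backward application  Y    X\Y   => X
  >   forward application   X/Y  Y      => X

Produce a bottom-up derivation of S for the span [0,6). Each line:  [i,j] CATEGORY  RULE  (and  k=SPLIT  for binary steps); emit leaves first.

[0,1] S/(NP\PP)  lex  "river"
[1,2] NP  lex  "the"
[2,3] NP  lex  "gave"
[3,4] (S/PP)\NP  lex  "near"
[2,4] S/PP  <  k=3
[4,5] PP\(S/PP)  lex  "here"
[2,5] PP  <  k=4
[5,6] ((NP\PP)\NP)\PP  lex  "plan"
[2,6] (NP\PP)\NP  <  k=5
[1,6] NP\PP  <  k=2
[0,6] S  >  k=1

[0,6] S   >
  [0,1] "river" : S/(NP\PP)
  [1,6] NP\PP   <
    [1,2] "the" : NP
    [2,6] (NP\PP)\NP   <
      [2,5] PP   <
        [2,4] S/PP   <
          [2,3] "gave" : NP
          [3,4] "near" : (S/PP)\NP
        [4,5] "here" : PP\(S/PP)
      [5,6] "plan" : ((NP\PP)\NP)\PP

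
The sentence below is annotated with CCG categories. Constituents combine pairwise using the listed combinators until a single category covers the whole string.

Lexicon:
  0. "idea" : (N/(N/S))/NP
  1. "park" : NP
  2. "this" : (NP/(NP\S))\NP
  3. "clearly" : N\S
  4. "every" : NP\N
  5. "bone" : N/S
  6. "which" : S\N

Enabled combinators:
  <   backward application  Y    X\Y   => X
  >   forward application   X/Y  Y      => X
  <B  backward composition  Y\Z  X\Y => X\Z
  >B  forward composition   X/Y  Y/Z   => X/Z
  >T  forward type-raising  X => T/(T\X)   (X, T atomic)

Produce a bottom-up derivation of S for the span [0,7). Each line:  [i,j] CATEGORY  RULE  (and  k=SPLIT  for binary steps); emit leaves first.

[0,1] (N/(N/S))/NP  lex  "idea"
[1,2] NP  lex  "park"
[2,3] (NP/(NP\S))\NP  lex  "this"
[1,3] NP/(NP\S)  <  k=2
[3,4] N\S  lex  "clearly"
[4,5] NP\N  lex  "every"
[3,5] NP\S  <B  k=4
[1,5] NP  >  k=3
[0,5] N/(N/S)  >  k=1
[5,6] N/S  lex  "bone"
[0,6] N  >  k=5
[6,7] S\N  lex  "which"
[0,7] S  <  k=6

[0,7] S   <
  [0,6] N   >
    [0,5] N/(N/S)   >
      [0,1] "idea" : (N/(N/S))/NP
      [1,5] NP   >
        [1,3] NP/(NP\S)   <
          [1,2] "park" : NP
          [2,3] "this" : (NP/(NP\S))\NP
        [3,5] NP\S   <B
          [3,4] "clearly" : N\S
          [4,5] "every" : NP\N
    [5,6] "bone" : N/S
  [6,7] "which" : S\N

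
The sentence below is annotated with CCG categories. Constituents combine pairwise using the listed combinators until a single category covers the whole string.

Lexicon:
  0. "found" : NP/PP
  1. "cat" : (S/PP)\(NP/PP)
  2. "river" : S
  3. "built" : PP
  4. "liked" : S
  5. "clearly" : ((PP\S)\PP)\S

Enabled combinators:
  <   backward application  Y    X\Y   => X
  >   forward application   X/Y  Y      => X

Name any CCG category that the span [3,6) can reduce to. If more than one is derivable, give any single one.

PP\S

[0,6] S   >
  [0,2] S/PP   <
    [0,1] "found" : NP/PP
    [1,2] "cat" : (S/PP)\(NP/PP)
  [2,6] PP   <
    [2,3] "river" : S
    [3,6] PP\S   <
      [3,4] "built" : PP
      [4,6] (PP\S)\PP   <
        [4,5] "liked" : S
        [5,6] "clearly" : ((PP\S)\PP)\S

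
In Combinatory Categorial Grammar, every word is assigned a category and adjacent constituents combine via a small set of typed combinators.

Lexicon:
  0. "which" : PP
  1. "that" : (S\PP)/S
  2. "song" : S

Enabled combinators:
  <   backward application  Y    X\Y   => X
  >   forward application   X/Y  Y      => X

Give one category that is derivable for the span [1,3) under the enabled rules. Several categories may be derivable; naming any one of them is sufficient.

[0,3] S   <
  [0,1] "which" : PP
  [1,3] S\PP   >
    [1,2] "that" : (S\PP)/S
    [2,3] "song" : S

S\PP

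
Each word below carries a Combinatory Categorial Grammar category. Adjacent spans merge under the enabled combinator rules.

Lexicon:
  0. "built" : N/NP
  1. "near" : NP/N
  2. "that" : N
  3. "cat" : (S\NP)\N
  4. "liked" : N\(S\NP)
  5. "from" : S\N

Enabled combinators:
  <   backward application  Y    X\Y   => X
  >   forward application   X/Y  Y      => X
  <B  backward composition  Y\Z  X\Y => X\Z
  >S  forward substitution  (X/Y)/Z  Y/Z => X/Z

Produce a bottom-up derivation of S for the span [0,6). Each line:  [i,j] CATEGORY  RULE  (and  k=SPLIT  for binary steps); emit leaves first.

[0,1] N/NP  lex  "built"
[1,2] NP/N  lex  "near"
[2,3] N  lex  "that"
[3,4] (S\NP)\N  lex  "cat"
[2,4] S\NP  <  k=3
[4,5] N\(S\NP)  lex  "liked"
[2,5] N  <  k=4
[1,5] NP  >  k=2
[0,5] N  >  k=1
[5,6] S\N  lex  "from"
[0,6] S  <  k=5

[0,6] S   <
  [0,5] N   >
    [0,1] "built" : N/NP
    [1,5] NP   >
      [1,2] "near" : NP/N
      [2,5] N   <
        [2,4] S\NP   <
          [2,3] "that" : N
          [3,4] "cat" : (S\NP)\N
        [4,5] "liked" : N\(S\NP)
  [5,6] "from" : S\N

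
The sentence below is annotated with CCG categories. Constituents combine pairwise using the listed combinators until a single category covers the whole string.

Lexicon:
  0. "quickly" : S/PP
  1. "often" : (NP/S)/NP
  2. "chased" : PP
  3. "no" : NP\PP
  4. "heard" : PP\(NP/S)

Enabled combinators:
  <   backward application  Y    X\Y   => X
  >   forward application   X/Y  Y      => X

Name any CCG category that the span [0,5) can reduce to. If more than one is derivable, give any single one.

S

[0,5] S   >
  [0,1] "quickly" : S/PP
  [1,5] PP   <
    [1,4] NP/S   >
      [1,2] "often" : (NP/S)/NP
      [2,4] NP   <
        [2,3] "chased" : PP
        [3,4] "no" : NP\PP
    [4,5] "heard" : PP\(NP/S)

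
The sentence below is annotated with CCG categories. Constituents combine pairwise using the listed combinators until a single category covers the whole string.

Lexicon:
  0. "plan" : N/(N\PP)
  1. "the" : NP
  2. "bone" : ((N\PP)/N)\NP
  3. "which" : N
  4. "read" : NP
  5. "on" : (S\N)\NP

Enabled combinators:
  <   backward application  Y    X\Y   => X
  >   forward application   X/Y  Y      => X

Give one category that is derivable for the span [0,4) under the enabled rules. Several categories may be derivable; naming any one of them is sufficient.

N

[0,6] S   <
  [0,4] N   >
    [0,1] "plan" : N/(N\PP)
    [1,4] N\PP   >
      [1,3] (N\PP)/N   <
        [1,2] "the" : NP
        [2,3] "bone" : ((N\PP)/N)\NP
      [3,4] "which" : N
  [4,6] S\N   <
    [4,5] "read" : NP
    [5,6] "on" : (S\N)\NP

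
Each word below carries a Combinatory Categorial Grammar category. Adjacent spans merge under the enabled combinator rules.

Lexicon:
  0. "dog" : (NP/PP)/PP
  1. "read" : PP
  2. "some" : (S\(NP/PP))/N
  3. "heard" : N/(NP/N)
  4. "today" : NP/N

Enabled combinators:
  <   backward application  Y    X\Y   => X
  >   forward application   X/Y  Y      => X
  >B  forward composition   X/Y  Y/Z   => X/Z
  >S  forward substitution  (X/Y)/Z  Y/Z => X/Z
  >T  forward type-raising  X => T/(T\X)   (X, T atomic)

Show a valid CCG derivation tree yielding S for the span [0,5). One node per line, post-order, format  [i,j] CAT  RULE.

[0,5] S   <
  [0,2] NP/PP   >
    [0,1] "dog" : (NP/PP)/PP
    [1,2] "read" : PP
  [2,5] S\(NP/PP)   >
    [2,3] "some" : (S\(NP/PP))/N
    [3,5] N   >
      [3,4] "heard" : N/(NP/N)
      [4,5] "today" : NP/N

[0,1] (NP/PP)/PP  lex  "dog"
[1,2] PP  lex  "read"
[0,2] NP/PP  >  k=1
[2,3] (S\(NP/PP))/N  lex  "some"
[3,4] N/(NP/N)  lex  "heard"
[4,5] NP/N  lex  "today"
[3,5] N  >  k=4
[2,5] S\(NP/PP)  >  k=3
[0,5] S  <  k=2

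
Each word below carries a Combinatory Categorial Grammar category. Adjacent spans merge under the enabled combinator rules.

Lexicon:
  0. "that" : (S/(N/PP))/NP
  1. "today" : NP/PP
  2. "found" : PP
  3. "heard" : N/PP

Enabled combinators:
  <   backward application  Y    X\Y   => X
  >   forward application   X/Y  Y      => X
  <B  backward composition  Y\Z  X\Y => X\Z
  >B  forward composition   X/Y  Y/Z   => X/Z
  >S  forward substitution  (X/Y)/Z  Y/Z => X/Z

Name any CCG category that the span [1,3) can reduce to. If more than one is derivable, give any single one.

NP

[0,4] S   >
  [0,3] S/(N/PP)   >
    [0,1] "that" : (S/(N/PP))/NP
    [1,3] NP   >
      [1,2] "today" : NP/PP
      [2,3] "found" : PP
  [3,4] "heard" : N/PP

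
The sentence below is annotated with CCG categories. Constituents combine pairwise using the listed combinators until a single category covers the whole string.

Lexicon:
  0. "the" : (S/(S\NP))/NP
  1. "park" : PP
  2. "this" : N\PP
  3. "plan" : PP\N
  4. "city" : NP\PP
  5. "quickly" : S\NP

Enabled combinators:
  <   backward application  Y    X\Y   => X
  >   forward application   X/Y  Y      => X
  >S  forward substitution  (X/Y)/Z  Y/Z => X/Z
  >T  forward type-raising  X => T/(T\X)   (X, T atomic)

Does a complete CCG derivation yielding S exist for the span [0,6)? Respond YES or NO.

YES

[0,6] S   >
  [0,5] S/(S\NP)   >
    [0,1] "the" : (S/(S\NP))/NP
    [1,5] NP   <
      [1,4] PP   <
        [1,3] N   <
          [1,2] "park" : PP
          [2,3] "this" : N\PP
        [3,4] "plan" : PP\N
      [4,5] "city" : NP\PP
  [5,6] "quickly" : S\NP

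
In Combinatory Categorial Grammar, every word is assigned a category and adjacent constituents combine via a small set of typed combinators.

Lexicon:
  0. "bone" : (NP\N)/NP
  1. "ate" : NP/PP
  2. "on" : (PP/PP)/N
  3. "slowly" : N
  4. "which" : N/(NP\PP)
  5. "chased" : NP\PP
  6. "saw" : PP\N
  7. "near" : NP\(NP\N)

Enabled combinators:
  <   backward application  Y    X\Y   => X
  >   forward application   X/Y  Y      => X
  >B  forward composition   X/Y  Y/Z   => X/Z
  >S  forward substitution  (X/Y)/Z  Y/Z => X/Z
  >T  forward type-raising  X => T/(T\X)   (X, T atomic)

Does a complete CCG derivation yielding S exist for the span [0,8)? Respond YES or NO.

(NP\N)/NP NP/PP (PP/PP)/N N N/(NP\PP) NP\PP PP\N NP\(NP\N)
CKY chart[0,8] = {N/(N\NP), NP, NP/(NP\NP), PP/(PP\NP), S/(S\NP)}; S ∉ chart

NO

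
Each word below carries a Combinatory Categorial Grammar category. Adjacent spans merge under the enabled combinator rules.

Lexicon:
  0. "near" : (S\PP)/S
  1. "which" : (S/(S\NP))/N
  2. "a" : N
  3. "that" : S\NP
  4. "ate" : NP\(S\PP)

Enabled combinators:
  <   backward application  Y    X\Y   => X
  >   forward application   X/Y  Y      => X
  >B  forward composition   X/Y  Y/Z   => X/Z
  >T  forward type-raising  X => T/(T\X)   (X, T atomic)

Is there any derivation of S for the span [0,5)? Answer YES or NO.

NO

(S\PP)/S (S/(S\NP))/N N S\NP NP\(S\PP)
CKY chart[0,5] = {N/(N\NP), NP, NP/(NP\NP), PP/(PP\NP), S/(S\NP)}; S ∉ chart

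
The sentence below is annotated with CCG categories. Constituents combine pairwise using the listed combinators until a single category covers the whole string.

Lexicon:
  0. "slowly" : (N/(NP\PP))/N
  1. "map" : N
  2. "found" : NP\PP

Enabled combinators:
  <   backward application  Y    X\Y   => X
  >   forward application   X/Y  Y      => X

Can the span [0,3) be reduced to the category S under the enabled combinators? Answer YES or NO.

NO

(N/(NP\PP))/N N NP\PP
CKY chart[0,3] = {N}; S ∉ chart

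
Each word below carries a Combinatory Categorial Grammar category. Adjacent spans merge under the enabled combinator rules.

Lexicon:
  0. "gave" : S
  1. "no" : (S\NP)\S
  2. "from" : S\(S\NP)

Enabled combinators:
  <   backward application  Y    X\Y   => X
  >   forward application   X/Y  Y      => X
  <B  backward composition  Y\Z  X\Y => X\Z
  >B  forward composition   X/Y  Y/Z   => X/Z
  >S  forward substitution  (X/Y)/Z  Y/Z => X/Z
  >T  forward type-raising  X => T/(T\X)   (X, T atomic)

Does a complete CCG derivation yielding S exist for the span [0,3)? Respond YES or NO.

YES

[0,3] S   <
  [0,2] S\NP   <
    [0,1] "gave" : S
    [1,2] "no" : (S\NP)\S
  [2,3] "from" : S\(S\NP)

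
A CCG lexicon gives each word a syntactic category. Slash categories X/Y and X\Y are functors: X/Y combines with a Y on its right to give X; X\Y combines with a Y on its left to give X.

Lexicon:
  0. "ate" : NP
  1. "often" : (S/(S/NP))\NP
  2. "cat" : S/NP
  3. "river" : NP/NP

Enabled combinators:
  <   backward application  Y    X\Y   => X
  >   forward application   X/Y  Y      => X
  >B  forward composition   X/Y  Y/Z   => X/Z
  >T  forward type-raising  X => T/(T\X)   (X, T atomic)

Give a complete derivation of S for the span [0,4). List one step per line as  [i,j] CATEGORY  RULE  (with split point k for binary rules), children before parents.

[0,1] NP  lex  "ate"
[1,2] (S/(S/NP))\NP  lex  "often"
[0,2] S/(S/NP)  <  k=1
[2,3] S/NP  lex  "cat"
[3,4] NP/NP  lex  "river"
[2,4] S/NP  >B  k=3
[0,4] S  >  k=2

[0,4] S   >
  [0,2] S/(S/NP)   <
    [0,1] "ate" : NP
    [1,2] "often" : (S/(S/NP))\NP
  [2,4] S/NP   >B
    [2,3] "cat" : S/NP
    [3,4] "river" : NP/NP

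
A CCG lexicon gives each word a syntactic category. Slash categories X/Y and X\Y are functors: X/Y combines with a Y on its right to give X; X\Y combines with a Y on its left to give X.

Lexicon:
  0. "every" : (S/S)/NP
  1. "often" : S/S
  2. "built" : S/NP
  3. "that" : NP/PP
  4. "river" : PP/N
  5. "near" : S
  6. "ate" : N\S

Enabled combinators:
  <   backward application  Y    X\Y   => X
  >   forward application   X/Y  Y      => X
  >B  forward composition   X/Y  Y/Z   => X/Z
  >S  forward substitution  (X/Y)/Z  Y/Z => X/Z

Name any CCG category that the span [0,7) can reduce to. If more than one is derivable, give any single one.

[0,7] S   >
  [0,3] S/NP   >S
    [0,1] "every" : (S/S)/NP
    [1,3] S/NP   >B
      [1,2] "often" : S/S
      [2,3] "built" : S/NP
  [3,7] NP   >
    [3,4] "that" : NP/PP
    [4,7] PP   >
      [4,5] "river" : PP/N
      [5,7] N   <
        [5,6] "near" : S
        [6,7] "ate" : N\S

S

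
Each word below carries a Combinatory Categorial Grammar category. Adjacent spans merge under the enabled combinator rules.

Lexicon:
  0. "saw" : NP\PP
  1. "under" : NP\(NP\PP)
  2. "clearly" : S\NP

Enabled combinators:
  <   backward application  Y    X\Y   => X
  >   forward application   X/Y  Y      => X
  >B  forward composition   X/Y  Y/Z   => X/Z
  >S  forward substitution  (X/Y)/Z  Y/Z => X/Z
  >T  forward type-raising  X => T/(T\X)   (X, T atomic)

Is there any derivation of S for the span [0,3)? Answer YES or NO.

[0,3] S   <
  [0,2] NP   <
    [0,1] "saw" : NP\PP
    [1,2] "under" : NP\(NP\PP)
  [2,3] "clearly" : S\NP

YES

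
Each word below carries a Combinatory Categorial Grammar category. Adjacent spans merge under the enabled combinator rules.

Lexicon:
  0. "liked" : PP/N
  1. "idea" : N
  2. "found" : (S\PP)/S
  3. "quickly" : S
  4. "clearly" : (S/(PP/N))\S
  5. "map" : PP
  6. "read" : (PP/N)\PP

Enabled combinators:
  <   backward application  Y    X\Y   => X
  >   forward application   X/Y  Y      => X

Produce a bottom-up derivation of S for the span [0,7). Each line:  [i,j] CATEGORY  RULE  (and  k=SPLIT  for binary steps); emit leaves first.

[0,1] PP/N  lex  "liked"
[1,2] N  lex  "idea"
[0,2] PP  >  k=1
[2,3] (S\PP)/S  lex  "found"
[3,4] S  lex  "quickly"
[4,5] (S/(PP/N))\S  lex  "clearly"
[3,5] S/(PP/N)  <  k=4
[5,6] PP  lex  "map"
[6,7] (PP/N)\PP  lex  "read"
[5,7] PP/N  <  k=6
[3,7] S  >  k=5
[2,7] S\PP  >  k=3
[0,7] S  <  k=2

[0,7] S   <
  [0,2] PP   >
    [0,1] "liked" : PP/N
    [1,2] "idea" : N
  [2,7] S\PP   >
    [2,3] "found" : (S\PP)/S
    [3,7] S   >
      [3,5] S/(PP/N)   <
        [3,4] "quickly" : S
        [4,5] "clearly" : (S/(PP/N))\S
      [5,7] PP/N   <
        [5,6] "map" : PP
        [6,7] "read" : (PP/N)\PP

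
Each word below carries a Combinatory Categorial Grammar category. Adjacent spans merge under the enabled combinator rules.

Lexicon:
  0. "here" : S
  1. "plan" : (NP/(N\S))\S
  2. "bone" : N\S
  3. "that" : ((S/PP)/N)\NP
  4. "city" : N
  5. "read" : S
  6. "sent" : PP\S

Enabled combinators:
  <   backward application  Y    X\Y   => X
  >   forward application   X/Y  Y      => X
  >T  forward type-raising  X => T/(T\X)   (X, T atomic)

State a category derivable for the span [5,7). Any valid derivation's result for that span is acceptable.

[0,7] S   >
  [0,5] S/PP   >
    [0,4] (S/PP)/N   <
      [0,3] NP   >
        [0,2] NP/(N\S)   <
          [0,1] "here" : S
          [1,2] "plan" : (NP/(N\S))\S
        [2,3] "bone" : N\S
      [3,4] "that" : ((S/PP)/N)\NP
    [4,5] "city" : N
  [5,7] PP   >
    [5,6] PP/(PP\S)   >T
      [5,6] "read" : S
    [6,7] "sent" : PP\S

PP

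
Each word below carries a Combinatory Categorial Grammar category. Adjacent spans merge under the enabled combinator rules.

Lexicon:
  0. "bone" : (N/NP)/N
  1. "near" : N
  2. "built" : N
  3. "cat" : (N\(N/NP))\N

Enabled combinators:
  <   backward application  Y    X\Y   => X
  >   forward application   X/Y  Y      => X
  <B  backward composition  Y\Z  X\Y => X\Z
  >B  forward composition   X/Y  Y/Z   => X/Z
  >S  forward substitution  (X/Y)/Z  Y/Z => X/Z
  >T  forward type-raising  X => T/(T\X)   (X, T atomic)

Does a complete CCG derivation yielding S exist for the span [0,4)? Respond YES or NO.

(N/NP)/N N N (N\(N/NP))\N
CKY chart[0,4] = {N, N/(N\N), NP/(NP\N), PP/(PP\N), S/(S\N)}; S ∉ chart

NO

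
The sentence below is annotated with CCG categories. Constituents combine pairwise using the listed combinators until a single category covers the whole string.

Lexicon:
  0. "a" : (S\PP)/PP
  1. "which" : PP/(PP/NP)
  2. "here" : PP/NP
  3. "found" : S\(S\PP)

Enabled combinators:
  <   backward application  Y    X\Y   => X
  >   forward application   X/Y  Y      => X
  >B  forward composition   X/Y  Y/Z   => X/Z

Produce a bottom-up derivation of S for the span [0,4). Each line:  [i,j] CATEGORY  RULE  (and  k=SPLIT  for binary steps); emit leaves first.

[0,4] S   <
  [0,3] S\PP   >
    [0,1] "a" : (S\PP)/PP
    [1,3] PP   >
      [1,2] "which" : PP/(PP/NP)
      [2,3] "here" : PP/NP
  [3,4] "found" : S\(S\PP)

[0,1] (S\PP)/PP  lex  "a"
[1,2] PP/(PP/NP)  lex  "which"
[2,3] PP/NP  lex  "here"
[1,3] PP  >  k=2
[0,3] S\PP  >  k=1
[3,4] S\(S\PP)  lex  "found"
[0,4] S  <  k=3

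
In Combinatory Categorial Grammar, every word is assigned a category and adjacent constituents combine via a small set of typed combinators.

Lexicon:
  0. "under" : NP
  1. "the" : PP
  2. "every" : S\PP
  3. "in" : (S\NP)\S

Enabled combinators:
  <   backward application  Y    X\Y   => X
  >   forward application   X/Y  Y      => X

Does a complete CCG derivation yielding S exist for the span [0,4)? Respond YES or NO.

YES

[0,4] S   <
  [0,1] "under" : NP
  [1,4] S\NP   <
    [1,3] S   <
      [1,2] "the" : PP
      [2,3] "every" : S\PP
    [3,4] "in" : (S\NP)\S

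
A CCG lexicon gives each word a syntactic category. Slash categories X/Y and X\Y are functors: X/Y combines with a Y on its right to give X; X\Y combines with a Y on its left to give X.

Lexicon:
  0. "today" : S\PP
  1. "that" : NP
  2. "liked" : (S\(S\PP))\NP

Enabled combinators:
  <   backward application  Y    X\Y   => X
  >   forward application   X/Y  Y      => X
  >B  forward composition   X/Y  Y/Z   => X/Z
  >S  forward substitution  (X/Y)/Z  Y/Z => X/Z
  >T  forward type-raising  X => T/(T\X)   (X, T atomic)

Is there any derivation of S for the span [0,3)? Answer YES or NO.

YES

[0,3] S   <
  [0,1] "today" : S\PP
  [1,3] S\(S\PP)   <
    [1,2] "that" : NP
    [2,3] "liked" : (S\(S\PP))\NP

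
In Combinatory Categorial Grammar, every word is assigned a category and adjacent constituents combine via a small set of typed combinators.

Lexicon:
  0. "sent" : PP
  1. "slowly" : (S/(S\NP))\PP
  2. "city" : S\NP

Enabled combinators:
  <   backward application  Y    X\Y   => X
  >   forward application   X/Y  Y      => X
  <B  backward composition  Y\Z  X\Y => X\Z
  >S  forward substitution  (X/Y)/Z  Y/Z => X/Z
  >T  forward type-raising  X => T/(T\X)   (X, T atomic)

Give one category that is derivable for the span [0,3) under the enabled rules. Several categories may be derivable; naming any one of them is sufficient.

S

[0,3] S   >
  [0,2] S/(S\NP)   <
    [0,1] "sent" : PP
    [1,2] "slowly" : (S/(S\NP))\PP
  [2,3] "city" : S\NP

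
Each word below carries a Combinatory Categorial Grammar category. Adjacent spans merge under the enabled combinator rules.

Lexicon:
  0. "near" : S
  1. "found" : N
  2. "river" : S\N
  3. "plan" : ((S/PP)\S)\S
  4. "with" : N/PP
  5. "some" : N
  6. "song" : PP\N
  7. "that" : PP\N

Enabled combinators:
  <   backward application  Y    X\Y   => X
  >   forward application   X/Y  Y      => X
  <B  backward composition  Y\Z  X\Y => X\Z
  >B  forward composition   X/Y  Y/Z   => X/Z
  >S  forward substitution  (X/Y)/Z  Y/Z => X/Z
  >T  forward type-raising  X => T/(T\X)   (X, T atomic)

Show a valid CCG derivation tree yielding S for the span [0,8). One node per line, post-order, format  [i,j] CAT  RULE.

[0,1] S  lex  "near"
[1,2] N  lex  "found"
[1,2] S/(S\N)  >T
[2,3] S\N  lex  "river"
[1,3] S  >  k=2
[3,4] ((S/PP)\S)\S  lex  "plan"
[1,4] (S/PP)\S  <  k=3
[0,4] S/PP  <  k=1
[4,5] N/PP  lex  "with"
[5,6] N  lex  "some"
[6,7] PP\N  lex  "song"
[5,7] PP  <  k=6
[4,7] N  >  k=5
[7,8] PP\N  lex  "that"
[4,8] PP  <  k=7
[0,8] S  >  k=4

[0,8] S   >
  [0,4] S/PP   <
    [0,1] "near" : S
    [1,4] (S/PP)\S   <
      [1,3] S   >
        [1,2] S/(S\N)   >T
          [1,2] "found" : N
        [2,3] "river" : S\N
      [3,4] "plan" : ((S/PP)\S)\S
  [4,8] PP   <
    [4,7] N   >
      [4,5] "with" : N/PP
      [5,7] PP   <
        [5,6] "some" : N
        [6,7] "song" : PP\N
    [7,8] "that" : PP\N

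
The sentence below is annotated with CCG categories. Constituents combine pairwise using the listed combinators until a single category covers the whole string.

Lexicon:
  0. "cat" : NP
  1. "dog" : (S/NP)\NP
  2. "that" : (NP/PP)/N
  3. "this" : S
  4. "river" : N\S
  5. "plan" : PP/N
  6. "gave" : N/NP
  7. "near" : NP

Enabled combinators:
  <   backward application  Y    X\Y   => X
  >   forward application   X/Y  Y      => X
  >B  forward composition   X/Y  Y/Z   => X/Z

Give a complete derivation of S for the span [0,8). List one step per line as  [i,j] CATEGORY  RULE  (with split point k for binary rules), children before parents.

[0,1] NP  lex  "cat"
[1,2] (S/NP)\NP  lex  "dog"
[0,2] S/NP  <  k=1
[2,3] (NP/PP)/N  lex  "that"
[3,4] S  lex  "this"
[4,5] N\S  lex  "river"
[3,5] N  <  k=4
[2,5] NP/PP  >  k=3
[5,6] PP/N  lex  "plan"
[6,7] N/NP  lex  "gave"
[7,8] NP  lex  "near"
[6,8] N  >  k=7
[5,8] PP  >  k=6
[2,8] NP  >  k=5
[0,8] S  >  k=2

[0,8] S   >
  [0,2] S/NP   <
    [0,1] "cat" : NP
    [1,2] "dog" : (S/NP)\NP
  [2,8] NP   >
    [2,5] NP/PP   >
      [2,3] "that" : (NP/PP)/N
      [3,5] N   <
        [3,4] "this" : S
        [4,5] "river" : N\S
    [5,8] PP   >
      [5,6] "plan" : PP/N
      [6,8] N   >
        [6,7] "gave" : N/NP
        [7,8] "near" : NP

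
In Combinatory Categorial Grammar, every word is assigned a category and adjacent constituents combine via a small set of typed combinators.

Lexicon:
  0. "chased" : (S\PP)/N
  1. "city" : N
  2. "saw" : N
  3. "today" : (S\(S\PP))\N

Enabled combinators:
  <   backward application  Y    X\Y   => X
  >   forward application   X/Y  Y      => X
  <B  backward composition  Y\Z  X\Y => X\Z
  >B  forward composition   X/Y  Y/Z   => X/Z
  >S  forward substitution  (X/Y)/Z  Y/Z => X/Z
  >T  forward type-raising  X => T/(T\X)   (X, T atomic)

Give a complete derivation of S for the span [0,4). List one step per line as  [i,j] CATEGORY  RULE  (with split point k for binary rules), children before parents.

[0,1] (S\PP)/N  lex  "chased"
[1,2] N  lex  "city"
[0,2] S\PP  >  k=1
[2,3] N  lex  "saw"
[3,4] (S\(S\PP))\N  lex  "today"
[2,4] S\(S\PP)  <  k=3
[0,4] S  <  k=2

[0,4] S   <
  [0,2] S\PP   >
    [0,1] "chased" : (S\PP)/N
    [1,2] "city" : N
  [2,4] S\(S\PP)   <
    [2,3] "saw" : N
    [3,4] "today" : (S\(S\PP))\N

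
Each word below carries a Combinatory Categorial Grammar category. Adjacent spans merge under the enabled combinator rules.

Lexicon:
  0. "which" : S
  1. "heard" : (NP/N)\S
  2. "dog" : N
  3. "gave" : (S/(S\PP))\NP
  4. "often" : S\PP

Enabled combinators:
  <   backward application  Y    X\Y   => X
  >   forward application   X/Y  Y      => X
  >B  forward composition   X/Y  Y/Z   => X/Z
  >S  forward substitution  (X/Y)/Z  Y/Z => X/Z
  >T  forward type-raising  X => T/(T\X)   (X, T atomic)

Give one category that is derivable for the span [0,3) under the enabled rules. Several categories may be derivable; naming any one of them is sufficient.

[0,5] S   >
  [0,4] S/(S\PP)   <
    [0,3] NP   >
      [0,2] NP/N   <
        [0,1] "which" : S
        [1,2] "heard" : (NP/N)\S
      [2,3] "dog" : N
    [3,4] "gave" : (S/(S\PP))\NP
  [4,5] "often" : S\PP

NP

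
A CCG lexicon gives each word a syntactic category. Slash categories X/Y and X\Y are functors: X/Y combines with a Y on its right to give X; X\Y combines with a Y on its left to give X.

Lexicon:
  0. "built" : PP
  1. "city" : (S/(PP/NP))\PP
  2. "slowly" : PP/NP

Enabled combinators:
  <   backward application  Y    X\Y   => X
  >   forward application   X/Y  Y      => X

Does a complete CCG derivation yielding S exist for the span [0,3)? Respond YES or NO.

YES

[0,3] S   >
  [0,2] S/(PP/NP)   <
    [0,1] "built" : PP
    [1,2] "city" : (S/(PP/NP))\PP
  [2,3] "slowly" : PP/NP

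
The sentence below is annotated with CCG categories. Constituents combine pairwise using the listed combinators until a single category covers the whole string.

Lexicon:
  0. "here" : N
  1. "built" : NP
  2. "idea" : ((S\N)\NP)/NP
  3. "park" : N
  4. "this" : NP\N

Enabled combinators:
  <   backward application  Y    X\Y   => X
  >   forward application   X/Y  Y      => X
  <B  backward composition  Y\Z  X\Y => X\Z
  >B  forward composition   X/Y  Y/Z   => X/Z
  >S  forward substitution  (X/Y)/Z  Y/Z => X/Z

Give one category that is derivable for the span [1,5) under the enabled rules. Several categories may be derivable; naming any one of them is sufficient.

[0,5] S   <
  [0,1] "here" : N
  [1,5] S\N   <
    [1,2] "built" : NP
    [2,5] (S\N)\NP   >
      [2,3] "idea" : ((S\N)\NP)/NP
      [3,5] NP   <
        [3,4] "park" : N
        [4,5] "this" : NP\N

S\N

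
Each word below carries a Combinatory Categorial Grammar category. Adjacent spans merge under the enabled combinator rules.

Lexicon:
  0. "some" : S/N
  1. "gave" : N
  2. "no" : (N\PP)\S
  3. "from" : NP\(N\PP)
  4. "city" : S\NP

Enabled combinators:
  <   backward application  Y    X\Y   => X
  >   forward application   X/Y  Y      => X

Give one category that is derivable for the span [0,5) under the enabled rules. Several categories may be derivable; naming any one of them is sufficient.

[0,5] S   <
  [0,4] NP   <
    [0,3] N\PP   <
      [0,2] S   >
        [0,1] "some" : S/N
        [1,2] "gave" : N
      [2,3] "no" : (N\PP)\S
    [3,4] "from" : NP\(N\PP)
  [4,5] "city" : S\NP

S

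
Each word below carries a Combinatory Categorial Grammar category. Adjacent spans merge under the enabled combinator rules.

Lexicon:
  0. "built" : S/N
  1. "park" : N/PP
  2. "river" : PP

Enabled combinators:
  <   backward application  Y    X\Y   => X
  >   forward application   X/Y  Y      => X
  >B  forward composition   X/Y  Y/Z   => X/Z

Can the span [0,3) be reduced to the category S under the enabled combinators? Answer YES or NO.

YES

[0,3] S   >
  [0,2] S/PP   >B
    [0,1] "built" : S/N
    [1,2] "park" : N/PP
  [2,3] "river" : PP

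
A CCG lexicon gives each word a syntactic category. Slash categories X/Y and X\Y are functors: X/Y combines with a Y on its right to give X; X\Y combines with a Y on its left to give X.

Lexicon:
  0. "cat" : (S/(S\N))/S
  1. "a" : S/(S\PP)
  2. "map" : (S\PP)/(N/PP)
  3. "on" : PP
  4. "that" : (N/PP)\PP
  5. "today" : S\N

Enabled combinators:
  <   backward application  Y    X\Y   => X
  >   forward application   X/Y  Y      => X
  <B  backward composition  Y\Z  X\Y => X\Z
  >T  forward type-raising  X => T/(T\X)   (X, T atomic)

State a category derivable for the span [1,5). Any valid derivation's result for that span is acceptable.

[0,6] S   >
  [0,5] S/(S\N)   >
    [0,1] "cat" : (S/(S\N))/S
    [1,5] S   >
      [1,2] "a" : S/(S\PP)
      [2,5] S\PP   >
        [2,3] "map" : (S\PP)/(N/PP)
        [3,5] N/PP   <
          [3,4] "on" : PP
          [4,5] "that" : (N/PP)\PP
  [5,6] "today" : S\N

S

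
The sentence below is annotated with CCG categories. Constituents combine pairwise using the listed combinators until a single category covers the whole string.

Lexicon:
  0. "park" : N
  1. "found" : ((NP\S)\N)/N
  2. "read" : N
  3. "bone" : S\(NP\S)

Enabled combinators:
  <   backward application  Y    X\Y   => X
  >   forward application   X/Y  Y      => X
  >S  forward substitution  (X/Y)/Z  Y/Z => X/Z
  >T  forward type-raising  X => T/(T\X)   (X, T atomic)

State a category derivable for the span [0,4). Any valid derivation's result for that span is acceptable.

[0,4] S   <
  [0,3] NP\S   <
    [0,1] "park" : N
    [1,3] (NP\S)\N   >
      [1,2] "found" : ((NP\S)\N)/N
      [2,3] "read" : N
  [3,4] "bone" : S\(NP\S)

S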